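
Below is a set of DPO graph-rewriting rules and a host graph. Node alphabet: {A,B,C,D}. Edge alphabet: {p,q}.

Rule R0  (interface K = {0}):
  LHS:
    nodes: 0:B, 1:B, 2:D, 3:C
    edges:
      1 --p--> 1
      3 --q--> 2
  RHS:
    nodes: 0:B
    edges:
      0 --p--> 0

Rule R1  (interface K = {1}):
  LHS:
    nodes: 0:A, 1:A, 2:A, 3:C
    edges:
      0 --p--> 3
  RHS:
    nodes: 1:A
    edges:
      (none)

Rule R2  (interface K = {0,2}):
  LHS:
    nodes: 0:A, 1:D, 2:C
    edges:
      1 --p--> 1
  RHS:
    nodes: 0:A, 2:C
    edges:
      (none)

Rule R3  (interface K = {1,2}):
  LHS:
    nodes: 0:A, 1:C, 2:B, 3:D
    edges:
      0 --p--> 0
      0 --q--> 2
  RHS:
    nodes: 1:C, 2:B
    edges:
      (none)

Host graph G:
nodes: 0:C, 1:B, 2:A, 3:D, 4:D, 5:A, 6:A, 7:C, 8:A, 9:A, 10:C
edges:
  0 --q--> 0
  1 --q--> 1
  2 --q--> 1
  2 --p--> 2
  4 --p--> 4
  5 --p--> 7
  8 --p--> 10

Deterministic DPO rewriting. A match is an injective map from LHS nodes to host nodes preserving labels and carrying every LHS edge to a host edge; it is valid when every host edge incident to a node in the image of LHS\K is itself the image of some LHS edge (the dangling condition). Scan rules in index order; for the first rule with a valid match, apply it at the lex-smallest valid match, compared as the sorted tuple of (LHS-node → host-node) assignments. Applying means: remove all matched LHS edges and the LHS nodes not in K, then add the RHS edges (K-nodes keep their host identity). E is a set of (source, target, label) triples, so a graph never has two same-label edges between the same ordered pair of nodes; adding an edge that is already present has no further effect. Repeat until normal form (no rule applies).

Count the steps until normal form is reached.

Answer: 4

Derivation:
initial: |V|=11 |E|=7  E = 0-q->0 1-q->1 2-q->1 2-p->2 4-p->4 5-p->7 8-p->10
step 1: apply R1 at {0↦5, 1↦2, 2↦6, 3↦7}  → |V|=8 |E|=6  E = 0-q->0 1-q->1 2-q->1 2-p->2 4-p->4 8-p->10
step 2: apply R1 at {0↦8, 1↦2, 2↦9, 3↦10}  → |V|=5 |E|=5  E = 0-q->0 1-q->1 2-q->1 2-p->2 4-p->4
step 3: apply R2 at {0↦2, 1↦4, 2↦0}  → |V|=4 |E|=4  E = 0-q->0 1-q->1 2-q->1 2-p->2
step 4: apply R3 at {0↦2, 1↦0, 2↦1, 3↦3}  → |V|=2 |E|=2  E = 0-q->0 1-q->1
halt: no rule applies after step 4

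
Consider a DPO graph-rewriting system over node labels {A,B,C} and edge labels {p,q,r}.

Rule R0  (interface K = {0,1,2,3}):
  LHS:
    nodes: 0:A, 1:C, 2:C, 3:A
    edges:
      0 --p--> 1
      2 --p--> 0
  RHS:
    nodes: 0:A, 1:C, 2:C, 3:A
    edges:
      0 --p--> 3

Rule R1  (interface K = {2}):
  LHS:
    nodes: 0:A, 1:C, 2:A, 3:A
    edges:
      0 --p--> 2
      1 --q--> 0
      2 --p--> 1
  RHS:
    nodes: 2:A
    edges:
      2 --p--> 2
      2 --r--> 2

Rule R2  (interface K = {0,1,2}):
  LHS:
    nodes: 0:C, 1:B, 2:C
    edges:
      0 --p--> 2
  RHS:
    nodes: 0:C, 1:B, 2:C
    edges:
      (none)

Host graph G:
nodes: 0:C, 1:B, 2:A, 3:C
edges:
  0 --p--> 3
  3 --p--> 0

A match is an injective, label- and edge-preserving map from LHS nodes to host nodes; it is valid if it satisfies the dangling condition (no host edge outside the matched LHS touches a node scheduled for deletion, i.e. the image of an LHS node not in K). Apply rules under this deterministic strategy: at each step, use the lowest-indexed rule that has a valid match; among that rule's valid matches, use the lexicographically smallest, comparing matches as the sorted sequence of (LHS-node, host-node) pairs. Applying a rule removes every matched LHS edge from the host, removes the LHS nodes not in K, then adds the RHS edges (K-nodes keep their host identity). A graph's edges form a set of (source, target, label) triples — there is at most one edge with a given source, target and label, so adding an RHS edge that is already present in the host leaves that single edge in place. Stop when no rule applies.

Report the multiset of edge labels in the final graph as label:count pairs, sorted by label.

Answer: (no edges)

Steps:
[0] host  ⇒  4 nodes, 2 edges  {0-p->3 3-p->0}
[1] R2 @ {0↦0, 1↦1, 2↦3}  ⇒  4 nodes, 1 edges  {3-p->0}
[2] R2 @ {0↦3, 1↦1, 2↦0}  ⇒  4 nodes, 0 edges  {∅}
halt: no rule applies after step 2
NF edges: []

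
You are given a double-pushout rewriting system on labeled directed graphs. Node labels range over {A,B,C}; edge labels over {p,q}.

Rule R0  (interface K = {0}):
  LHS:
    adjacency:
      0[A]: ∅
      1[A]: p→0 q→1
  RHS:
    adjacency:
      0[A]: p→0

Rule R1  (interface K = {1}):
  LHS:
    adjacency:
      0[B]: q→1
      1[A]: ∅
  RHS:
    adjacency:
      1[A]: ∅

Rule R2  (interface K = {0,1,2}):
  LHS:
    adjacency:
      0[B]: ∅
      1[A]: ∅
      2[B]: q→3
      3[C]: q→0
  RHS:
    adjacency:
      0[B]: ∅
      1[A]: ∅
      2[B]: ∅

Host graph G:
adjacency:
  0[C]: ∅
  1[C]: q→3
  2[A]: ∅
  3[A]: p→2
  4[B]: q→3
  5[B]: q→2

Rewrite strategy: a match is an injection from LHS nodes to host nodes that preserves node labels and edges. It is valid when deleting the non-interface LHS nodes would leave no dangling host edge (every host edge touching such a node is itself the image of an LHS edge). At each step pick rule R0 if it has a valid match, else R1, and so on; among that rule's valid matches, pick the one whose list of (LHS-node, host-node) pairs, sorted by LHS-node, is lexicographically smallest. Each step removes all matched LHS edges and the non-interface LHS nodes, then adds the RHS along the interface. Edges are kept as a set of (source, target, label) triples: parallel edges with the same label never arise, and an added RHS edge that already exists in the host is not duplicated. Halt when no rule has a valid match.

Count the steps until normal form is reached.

Answer: 2

Rewrite trace:
start.  V:6 E:4  edges: 1-q->3 3-p->2 4-q->3 5-q->2
1. fire R1 via {0↦4, 1↦3}  →  V:5 E:3  edges: 1-q->3 3-p->2 5-q->2
2. fire R1 via {0↦5, 1↦2}  →  V:4 E:2  edges: 1-q->3 3-p->2
halt: no rule applies after step 2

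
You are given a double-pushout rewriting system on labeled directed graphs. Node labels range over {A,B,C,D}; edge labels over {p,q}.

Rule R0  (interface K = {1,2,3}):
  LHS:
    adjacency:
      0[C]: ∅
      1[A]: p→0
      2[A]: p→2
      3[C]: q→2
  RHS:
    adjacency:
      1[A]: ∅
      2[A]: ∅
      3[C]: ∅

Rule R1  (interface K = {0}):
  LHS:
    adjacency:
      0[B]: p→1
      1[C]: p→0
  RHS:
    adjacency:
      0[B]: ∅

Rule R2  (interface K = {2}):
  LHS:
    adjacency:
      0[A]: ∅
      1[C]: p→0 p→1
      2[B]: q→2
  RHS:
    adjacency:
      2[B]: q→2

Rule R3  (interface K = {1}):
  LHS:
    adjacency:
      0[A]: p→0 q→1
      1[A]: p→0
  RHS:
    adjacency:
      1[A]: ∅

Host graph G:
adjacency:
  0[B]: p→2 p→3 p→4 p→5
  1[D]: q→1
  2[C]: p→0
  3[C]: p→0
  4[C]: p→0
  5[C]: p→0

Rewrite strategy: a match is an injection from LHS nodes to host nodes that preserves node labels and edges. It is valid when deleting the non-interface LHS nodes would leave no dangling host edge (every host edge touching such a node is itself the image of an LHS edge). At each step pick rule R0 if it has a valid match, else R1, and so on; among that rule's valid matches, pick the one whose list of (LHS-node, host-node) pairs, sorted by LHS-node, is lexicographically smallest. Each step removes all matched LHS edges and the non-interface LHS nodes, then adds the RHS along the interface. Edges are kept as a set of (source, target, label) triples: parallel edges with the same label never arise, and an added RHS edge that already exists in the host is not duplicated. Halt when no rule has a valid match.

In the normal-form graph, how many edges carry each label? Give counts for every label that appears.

Answer: q:1

Derivation:
start.  V:6 E:9  edges: 0-p->2 0-p->3 0-p->4 0-p->5 1-q->1 2-p->0 3-p->0 4-p->0 5-p->0
1. fire R1 via {0↦0, 1↦2}  →  V:5 E:7  edges: 0-p->3 0-p->4 0-p->5 1-q->1 3-p->0 4-p->0 5-p->0
2. fire R1 via {0↦0, 1↦3}  →  V:4 E:5  edges: 0-p->4 0-p->5 1-q->1 4-p->0 5-p->0
3. fire R1 via {0↦0, 1↦4}  →  V:3 E:3  edges: 0-p->5 1-q->1 5-p->0
4. fire R1 via {0↦0, 1↦5}  →  V:2 E:1  edges: 1-q->1
final graph: no rule applies after step 4
NF edges: [(1, 1, 'q')]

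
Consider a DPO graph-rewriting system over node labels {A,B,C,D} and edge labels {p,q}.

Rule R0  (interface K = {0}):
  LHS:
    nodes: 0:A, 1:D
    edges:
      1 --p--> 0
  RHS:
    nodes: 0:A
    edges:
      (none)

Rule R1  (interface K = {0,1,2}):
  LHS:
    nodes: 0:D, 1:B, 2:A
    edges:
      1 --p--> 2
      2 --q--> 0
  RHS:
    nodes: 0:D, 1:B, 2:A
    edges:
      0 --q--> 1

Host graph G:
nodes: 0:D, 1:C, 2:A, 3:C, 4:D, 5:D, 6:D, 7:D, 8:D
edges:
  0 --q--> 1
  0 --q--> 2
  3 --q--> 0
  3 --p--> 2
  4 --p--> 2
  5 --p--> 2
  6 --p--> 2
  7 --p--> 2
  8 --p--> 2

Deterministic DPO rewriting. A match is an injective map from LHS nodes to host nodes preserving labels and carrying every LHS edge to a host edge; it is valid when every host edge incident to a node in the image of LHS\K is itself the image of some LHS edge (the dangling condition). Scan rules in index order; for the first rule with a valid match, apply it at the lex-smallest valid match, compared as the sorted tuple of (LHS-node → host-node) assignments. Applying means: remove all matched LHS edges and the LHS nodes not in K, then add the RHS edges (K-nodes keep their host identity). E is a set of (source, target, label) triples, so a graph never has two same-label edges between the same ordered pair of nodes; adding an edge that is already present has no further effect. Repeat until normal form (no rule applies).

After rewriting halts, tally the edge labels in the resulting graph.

initial: |V|=9 |E|=9  E = 0-q->1 0-q->2 3-q->0 3-p->2 4-p->2 5-p->2 6-p->2 7-p->2 8-p->2
step 1: apply R0 at {0↦2, 1↦4}  → |V|=8 |E|=8  E = 0-q->1 0-q->2 3-q->0 3-p->2 5-p->2 6-p->2 7-p->2 8-p->2
step 2: apply R0 at {0↦2, 1↦5}  → |V|=7 |E|=7  E = 0-q->1 0-q->2 3-q->0 3-p->2 6-p->2 7-p->2 8-p->2
step 3: apply R0 at {0↦2, 1↦6}  → |V|=6 |E|=6  E = 0-q->1 0-q->2 3-q->0 3-p->2 7-p->2 8-p->2
step 4: apply R0 at {0↦2, 1↦7}  → |V|=5 |E|=5  E = 0-q->1 0-q->2 3-q->0 3-p->2 8-p->2
step 5: apply R0 at {0↦2, 1↦8}  → |V|=4 |E|=4  E = 0-q->1 0-q->2 3-q->0 3-p->2
final graph: no rule applies after step 5
NF edges: [(0, 1, 'q'), (0, 2, 'q'), (3, 0, 'q'), (3, 2, 'p')]

Answer: p:1 q:3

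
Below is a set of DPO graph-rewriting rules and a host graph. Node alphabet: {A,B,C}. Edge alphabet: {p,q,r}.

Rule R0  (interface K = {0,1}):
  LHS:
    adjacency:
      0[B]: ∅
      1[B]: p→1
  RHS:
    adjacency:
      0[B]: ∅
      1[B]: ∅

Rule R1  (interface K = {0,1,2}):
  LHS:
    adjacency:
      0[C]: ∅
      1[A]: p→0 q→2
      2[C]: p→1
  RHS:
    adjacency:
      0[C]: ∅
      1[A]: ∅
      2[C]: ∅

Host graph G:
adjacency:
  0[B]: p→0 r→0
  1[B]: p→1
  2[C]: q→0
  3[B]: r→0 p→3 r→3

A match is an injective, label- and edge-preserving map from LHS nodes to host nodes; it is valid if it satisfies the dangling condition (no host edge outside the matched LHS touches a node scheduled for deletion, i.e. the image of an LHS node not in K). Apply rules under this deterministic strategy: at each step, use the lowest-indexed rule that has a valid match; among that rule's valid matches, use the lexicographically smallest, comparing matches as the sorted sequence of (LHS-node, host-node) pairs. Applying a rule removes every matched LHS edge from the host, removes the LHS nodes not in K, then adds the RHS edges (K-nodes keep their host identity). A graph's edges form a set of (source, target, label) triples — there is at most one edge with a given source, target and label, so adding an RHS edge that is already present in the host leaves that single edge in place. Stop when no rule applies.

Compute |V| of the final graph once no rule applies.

Answer: 4

Steps:
initial: |V|=4 |E|=7  E = 0-p->0 0-r->0 1-p->1 2-q->0 3-r->0 3-p->3 3-r->3
step 1: apply R0 at {0↦0, 1↦1}  → |V|=4 |E|=6  E = 0-p->0 0-r->0 2-q->0 3-r->0 3-p->3 3-r->3
step 2: apply R0 at {0↦0, 1↦3}  → |V|=4 |E|=5  E = 0-p->0 0-r->0 2-q->0 3-r->0 3-r->3
step 3: apply R0 at {0↦1, 1↦0}  → |V|=4 |E|=4  E = 0-r->0 2-q->0 3-r->0 3-r->3
normal form: no rule applies after step 3
NF nodes: {0:B, 1:B, 2:C, 3:B}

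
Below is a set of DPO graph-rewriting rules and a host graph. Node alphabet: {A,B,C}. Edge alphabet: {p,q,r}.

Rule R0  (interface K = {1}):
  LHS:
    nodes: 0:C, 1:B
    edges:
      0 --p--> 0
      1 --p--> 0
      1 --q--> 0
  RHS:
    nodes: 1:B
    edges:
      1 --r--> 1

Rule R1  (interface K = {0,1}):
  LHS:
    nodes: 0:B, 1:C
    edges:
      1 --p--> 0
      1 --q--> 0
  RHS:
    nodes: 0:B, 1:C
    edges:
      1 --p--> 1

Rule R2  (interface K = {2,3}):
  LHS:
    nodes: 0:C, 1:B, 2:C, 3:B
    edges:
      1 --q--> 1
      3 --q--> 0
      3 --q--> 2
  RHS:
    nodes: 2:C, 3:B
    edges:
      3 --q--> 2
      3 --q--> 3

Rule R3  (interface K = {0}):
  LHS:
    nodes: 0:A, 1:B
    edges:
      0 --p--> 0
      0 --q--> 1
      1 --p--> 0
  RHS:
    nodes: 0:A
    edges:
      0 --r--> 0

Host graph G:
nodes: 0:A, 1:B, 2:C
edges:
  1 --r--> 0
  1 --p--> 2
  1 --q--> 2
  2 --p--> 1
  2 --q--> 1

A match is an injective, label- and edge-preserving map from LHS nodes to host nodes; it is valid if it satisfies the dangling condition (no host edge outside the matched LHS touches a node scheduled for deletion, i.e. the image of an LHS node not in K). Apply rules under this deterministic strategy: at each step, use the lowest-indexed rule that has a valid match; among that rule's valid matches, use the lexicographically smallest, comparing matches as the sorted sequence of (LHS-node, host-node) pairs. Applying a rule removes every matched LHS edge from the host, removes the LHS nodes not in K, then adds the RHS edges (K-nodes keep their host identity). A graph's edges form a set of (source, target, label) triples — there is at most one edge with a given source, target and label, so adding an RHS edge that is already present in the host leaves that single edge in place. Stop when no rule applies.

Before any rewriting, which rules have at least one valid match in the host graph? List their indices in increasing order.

R0: no valid match — LHS pattern not found
R1: 1 valid match — {0↦1, 1↦2}
R2: no valid match — LHS pattern not found
R3: no valid match — LHS pattern not found

Answer: [R1]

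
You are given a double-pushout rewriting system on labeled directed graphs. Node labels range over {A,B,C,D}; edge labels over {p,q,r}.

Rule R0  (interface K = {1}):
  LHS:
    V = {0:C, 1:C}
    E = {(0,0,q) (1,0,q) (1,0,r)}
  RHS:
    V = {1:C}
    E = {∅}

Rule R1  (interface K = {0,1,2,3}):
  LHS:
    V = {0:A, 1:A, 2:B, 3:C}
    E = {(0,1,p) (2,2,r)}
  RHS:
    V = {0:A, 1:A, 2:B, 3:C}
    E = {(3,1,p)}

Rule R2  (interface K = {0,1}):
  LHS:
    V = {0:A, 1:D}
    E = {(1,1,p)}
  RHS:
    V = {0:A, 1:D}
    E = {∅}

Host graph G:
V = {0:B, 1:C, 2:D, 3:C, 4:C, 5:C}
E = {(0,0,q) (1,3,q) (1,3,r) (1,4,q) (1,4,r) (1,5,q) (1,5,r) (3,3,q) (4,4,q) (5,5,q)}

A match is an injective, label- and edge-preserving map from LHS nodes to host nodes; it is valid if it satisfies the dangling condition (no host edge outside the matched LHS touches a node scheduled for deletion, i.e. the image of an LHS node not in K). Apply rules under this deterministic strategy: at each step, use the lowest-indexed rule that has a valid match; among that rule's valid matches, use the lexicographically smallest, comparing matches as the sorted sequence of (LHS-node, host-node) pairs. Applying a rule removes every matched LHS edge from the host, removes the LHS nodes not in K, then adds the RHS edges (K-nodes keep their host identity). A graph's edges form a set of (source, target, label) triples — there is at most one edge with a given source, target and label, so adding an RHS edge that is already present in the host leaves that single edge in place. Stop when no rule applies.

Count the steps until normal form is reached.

Answer: 3

Derivation:
start.  V:6 E:10  edges: 0-q->0 1-q->3 1-r->3 1-q->4 1-r->4 1-q->5 1-r->5 3-q->3 4-q->4 5-q->5
1. fire R0 via {0↦3, 1↦1}  →  V:5 E:7  edges: 0-q->0 1-q->4 1-r->4 1-q->5 1-r->5 4-q->4 5-q->5
2. fire R0 via {0↦4, 1↦1}  →  V:4 E:4  edges: 0-q->0 1-q->5 1-r->5 5-q->5
3. fire R0 via {0↦5, 1↦1}  →  V:3 E:1  edges: 0-q->0
halt: no rule applies after step 3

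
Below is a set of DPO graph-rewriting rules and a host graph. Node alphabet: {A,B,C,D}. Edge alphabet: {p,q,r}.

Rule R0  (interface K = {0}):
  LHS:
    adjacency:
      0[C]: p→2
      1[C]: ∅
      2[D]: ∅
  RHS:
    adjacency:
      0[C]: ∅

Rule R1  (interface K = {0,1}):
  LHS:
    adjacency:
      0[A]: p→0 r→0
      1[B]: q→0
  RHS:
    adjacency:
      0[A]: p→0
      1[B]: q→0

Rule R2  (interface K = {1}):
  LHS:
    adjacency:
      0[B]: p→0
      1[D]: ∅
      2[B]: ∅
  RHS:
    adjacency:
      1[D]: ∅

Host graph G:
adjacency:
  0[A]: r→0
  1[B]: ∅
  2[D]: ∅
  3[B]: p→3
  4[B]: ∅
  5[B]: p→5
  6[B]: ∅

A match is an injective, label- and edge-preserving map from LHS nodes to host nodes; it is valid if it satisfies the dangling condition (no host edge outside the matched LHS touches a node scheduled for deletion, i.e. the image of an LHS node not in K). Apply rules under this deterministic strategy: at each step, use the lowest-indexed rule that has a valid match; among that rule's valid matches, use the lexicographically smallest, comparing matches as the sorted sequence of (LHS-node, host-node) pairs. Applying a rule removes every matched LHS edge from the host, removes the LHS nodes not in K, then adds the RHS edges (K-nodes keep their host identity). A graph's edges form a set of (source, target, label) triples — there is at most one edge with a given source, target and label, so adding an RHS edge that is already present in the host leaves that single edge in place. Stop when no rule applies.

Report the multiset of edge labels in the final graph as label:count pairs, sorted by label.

Answer: r:1

Steps:
start.  V:7 E:3  edges: 0-r->0 3-p->3 5-p->5
1. fire R2 via {0↦3, 1↦2, 2↦1}  →  V:5 E:2  edges: 0-r->0 5-p->5
2. fire R2 via {0↦5, 1↦2, 2↦4}  →  V:3 E:1  edges: 0-r->0
final graph: no rule applies after step 2
NF edges: [(0, 0, 'r')]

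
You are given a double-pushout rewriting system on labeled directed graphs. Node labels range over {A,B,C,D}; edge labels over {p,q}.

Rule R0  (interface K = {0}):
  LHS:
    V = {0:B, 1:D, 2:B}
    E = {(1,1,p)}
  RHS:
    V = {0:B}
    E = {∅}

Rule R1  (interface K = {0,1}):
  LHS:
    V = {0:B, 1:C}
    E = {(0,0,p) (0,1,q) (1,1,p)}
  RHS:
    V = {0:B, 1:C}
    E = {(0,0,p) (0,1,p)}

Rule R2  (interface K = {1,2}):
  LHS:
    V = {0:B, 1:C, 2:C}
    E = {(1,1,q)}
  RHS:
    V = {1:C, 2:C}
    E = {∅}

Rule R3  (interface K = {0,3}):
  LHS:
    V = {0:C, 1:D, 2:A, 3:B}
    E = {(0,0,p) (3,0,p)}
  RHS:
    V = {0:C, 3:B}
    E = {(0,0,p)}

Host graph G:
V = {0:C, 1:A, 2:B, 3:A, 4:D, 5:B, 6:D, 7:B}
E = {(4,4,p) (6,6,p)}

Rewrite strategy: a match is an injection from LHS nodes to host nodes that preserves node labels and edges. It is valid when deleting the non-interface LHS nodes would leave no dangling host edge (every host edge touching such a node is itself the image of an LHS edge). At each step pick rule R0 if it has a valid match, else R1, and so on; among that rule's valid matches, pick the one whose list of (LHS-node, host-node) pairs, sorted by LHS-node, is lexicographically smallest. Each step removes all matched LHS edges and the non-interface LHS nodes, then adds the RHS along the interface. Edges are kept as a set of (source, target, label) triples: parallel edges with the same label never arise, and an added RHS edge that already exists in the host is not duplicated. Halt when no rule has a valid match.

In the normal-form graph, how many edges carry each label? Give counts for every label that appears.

initial: |V|=8 |E|=2  E = 4-p->4 6-p->6
step 1: apply R0 at {0↦2, 1↦4, 2↦5}  → |V|=6 |E|=1  E = 6-p->6
step 2: apply R0 at {0↦2, 1↦6, 2↦7}  → |V|=4 |E|=0  E = ∅
halt: no rule applies after step 2
NF edges: []

Answer: (no edges)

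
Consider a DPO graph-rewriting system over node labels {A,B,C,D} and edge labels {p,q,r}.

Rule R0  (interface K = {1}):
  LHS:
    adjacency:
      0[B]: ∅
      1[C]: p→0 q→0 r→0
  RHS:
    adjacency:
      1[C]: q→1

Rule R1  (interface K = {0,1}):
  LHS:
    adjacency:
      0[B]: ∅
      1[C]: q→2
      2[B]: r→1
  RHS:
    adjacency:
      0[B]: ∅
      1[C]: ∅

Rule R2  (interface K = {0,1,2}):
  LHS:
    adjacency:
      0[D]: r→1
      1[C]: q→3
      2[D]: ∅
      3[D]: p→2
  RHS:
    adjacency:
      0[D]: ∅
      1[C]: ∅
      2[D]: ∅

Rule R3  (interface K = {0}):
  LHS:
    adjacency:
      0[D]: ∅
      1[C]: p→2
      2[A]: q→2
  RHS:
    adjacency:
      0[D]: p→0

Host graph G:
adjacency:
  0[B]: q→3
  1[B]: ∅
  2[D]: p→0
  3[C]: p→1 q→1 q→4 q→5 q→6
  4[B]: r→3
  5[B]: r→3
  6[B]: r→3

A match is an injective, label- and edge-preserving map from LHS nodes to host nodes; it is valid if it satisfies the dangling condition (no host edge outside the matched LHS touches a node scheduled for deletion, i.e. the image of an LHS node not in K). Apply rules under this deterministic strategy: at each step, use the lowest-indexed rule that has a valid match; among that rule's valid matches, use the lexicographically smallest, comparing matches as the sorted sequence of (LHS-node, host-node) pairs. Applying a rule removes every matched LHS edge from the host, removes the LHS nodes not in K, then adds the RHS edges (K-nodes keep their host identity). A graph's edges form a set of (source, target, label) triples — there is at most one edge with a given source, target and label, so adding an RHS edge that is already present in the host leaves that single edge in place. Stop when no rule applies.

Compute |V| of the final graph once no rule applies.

Answer: 4

Rewrite trace:
start.  V:7 E:10  edges: 0-q->3 2-p->0 3-p->1 3-q->1 3-q->4 3-q->5 3-q->6 4-r->3 5-r->3 6-r->3
1. fire R1 via {0↦0, 1↦3, 2↦4}  →  V:6 E:8  edges: 0-q->3 2-p->0 3-p->1 3-q->1 3-q->5 3-q->6 5-r->3 6-r->3
2. fire R1 via {0↦0, 1↦3, 2↦5}  →  V:5 E:6  edges: 0-q->3 2-p->0 3-p->1 3-q->1 3-q->6 6-r->3
3. fire R1 via {0↦0, 1↦3, 2↦6}  →  V:4 E:4  edges: 0-q->3 2-p->0 3-p->1 3-q->1
halt: no rule applies after step 3
NF nodes: {0:B, 1:B, 2:D, 3:C}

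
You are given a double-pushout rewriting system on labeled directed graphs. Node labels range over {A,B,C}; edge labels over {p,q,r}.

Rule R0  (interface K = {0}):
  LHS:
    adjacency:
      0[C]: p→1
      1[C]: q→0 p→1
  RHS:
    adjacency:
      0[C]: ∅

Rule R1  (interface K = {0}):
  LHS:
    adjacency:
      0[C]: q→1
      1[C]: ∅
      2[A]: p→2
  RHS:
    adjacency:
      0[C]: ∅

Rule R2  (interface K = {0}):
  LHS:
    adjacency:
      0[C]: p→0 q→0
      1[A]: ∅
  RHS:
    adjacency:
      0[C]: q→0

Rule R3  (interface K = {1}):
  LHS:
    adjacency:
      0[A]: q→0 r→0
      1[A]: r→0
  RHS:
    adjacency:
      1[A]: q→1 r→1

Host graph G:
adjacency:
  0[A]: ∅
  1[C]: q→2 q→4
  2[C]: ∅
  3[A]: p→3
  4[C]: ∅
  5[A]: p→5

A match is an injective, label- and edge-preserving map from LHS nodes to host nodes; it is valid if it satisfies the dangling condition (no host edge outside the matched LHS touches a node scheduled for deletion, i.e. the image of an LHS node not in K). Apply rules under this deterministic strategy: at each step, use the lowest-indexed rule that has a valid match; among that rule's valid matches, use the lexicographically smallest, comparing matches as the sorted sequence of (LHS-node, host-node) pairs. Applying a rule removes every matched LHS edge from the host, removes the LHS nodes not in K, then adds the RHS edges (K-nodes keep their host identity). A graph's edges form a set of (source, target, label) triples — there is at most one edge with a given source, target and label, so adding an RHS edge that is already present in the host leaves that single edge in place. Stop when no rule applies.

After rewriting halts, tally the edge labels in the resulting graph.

Answer: (no edges)

Rewrite trace:
[0] host  ⇒  6 nodes, 4 edges  {1-q->2 1-q->4 3-p->3 5-p->5}
[1] R1 @ {0↦1, 1↦2, 2↦3}  ⇒  4 nodes, 2 edges  {1-q->4 5-p->5}
[2] R1 @ {0↦1, 1↦4, 2↦5}  ⇒  2 nodes, 0 edges  {∅}
final graph: no rule applies after step 2
NF edges: []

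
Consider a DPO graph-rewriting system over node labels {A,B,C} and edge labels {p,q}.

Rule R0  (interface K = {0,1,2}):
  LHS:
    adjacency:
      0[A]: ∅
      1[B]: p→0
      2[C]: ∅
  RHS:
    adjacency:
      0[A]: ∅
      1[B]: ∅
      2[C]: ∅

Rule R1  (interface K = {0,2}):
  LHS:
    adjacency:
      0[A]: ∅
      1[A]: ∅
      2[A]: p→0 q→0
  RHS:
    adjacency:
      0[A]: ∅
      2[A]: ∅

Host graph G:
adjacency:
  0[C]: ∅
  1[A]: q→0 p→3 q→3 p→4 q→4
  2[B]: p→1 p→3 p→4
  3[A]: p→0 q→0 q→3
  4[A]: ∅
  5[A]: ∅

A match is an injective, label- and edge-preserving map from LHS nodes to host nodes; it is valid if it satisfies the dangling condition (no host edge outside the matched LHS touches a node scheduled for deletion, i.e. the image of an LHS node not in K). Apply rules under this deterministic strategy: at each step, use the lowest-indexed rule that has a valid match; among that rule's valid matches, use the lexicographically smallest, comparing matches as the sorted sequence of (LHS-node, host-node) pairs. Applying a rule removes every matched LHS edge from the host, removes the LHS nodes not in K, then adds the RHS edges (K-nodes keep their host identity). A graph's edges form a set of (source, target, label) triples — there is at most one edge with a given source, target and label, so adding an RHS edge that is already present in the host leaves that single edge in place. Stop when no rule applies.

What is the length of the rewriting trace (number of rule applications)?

[0] host  ⇒  6 nodes, 11 edges  {1-q->0 1-p->3 1-q->3 1-p->4 1-q->4 2-p->1 2-p->3 2-p->4 3-p->0 3-q->0 3-q->3}
[1] R0 @ {0↦1, 1↦2, 2↦0}  ⇒  6 nodes, 10 edges  {1-q->0 1-p->3 1-q->3 1-p->4 1-q->4 2-p->3 2-p->4 3-p->0 3-q->0 3-q->3}
[2] R0 @ {0↦3, 1↦2, 2↦0}  ⇒  6 nodes, 9 edges  {1-q->0 1-p->3 1-q->3 1-p->4 1-q->4 2-p->4 3-p->0 3-q->0 3-q->3}
[3] R0 @ {0↦4, 1↦2, 2↦0}  ⇒  6 nodes, 8 edges  {1-q->0 1-p->3 1-q->3 1-p->4 1-q->4 3-p->0 3-q->0 3-q->3}
[4] R1 @ {0↦3, 1↦5, 2↦1}  ⇒  5 nodes, 6 edges  {1-q->0 1-p->4 1-q->4 3-p->0 3-q->0 3-q->3}
halt: no rule applies after step 4

Answer: 4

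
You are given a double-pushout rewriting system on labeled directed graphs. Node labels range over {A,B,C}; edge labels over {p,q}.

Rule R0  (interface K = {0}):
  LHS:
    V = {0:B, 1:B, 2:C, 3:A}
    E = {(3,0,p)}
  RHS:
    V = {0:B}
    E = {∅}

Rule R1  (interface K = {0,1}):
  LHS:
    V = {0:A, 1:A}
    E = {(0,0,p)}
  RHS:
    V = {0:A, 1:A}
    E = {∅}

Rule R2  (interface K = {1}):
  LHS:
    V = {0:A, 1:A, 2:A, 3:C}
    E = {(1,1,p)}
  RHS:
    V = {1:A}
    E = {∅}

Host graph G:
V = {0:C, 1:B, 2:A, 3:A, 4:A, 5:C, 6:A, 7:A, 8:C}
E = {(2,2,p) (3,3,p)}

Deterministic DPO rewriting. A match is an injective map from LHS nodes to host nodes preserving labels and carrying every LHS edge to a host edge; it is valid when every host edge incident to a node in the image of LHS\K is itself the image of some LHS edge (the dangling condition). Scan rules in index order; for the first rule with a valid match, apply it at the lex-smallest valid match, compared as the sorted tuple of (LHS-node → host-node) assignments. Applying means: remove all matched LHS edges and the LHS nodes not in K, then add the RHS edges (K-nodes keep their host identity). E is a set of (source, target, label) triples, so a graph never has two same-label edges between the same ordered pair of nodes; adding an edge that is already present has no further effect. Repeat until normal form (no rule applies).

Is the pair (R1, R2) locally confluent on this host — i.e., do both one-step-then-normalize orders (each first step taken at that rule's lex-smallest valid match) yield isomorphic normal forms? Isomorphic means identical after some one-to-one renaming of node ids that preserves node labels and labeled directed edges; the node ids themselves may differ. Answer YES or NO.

branch R1-first: apply at {0↦2, 1↦3} → |E|=1, then 1 more step(s) → NF |V|=9 |E|=0 V={0:C, 1:B, 2:A, 3:A, 4:A, 5:C, 6:A, 7:A, 8:C} E=∅
branch R2-first: apply at {0↦4, 1↦2, 2↦6, 3↦0} → |E|=1, then 1 more step(s) → NF |V|=6 |E|=0 V={1:B, 2:A, 3:A, 5:C, 7:A, 8:C} E=∅
graphs not isomorphic

Answer: NO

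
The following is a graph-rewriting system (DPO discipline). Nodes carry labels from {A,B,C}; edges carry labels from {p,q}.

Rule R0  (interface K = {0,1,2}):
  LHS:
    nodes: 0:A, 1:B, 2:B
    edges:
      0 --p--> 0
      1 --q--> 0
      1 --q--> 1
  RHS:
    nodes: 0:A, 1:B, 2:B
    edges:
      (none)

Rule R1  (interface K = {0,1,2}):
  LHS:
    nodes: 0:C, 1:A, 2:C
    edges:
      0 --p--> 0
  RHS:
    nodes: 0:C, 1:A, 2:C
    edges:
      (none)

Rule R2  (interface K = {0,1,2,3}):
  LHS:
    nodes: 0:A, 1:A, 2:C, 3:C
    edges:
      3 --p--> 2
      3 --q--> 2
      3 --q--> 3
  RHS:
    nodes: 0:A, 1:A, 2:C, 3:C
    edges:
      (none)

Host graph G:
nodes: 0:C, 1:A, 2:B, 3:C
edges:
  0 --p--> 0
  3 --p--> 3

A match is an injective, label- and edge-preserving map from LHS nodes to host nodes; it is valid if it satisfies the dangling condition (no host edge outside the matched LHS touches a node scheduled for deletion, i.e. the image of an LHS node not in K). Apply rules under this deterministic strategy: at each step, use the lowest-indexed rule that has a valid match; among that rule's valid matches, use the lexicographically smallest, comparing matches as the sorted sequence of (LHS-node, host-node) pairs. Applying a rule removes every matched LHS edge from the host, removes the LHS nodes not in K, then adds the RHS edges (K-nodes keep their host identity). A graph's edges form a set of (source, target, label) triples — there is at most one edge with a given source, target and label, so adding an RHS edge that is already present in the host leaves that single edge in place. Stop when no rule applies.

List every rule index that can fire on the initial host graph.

Answer: [R1]

Rewrite trace:
R0: no valid match — LHS pattern not found
R1: 2 valid matches — {0↦0, 1↦1, 2↦3}, {0↦3, 1↦1, 2↦0}
R2: no valid match — LHS pattern not found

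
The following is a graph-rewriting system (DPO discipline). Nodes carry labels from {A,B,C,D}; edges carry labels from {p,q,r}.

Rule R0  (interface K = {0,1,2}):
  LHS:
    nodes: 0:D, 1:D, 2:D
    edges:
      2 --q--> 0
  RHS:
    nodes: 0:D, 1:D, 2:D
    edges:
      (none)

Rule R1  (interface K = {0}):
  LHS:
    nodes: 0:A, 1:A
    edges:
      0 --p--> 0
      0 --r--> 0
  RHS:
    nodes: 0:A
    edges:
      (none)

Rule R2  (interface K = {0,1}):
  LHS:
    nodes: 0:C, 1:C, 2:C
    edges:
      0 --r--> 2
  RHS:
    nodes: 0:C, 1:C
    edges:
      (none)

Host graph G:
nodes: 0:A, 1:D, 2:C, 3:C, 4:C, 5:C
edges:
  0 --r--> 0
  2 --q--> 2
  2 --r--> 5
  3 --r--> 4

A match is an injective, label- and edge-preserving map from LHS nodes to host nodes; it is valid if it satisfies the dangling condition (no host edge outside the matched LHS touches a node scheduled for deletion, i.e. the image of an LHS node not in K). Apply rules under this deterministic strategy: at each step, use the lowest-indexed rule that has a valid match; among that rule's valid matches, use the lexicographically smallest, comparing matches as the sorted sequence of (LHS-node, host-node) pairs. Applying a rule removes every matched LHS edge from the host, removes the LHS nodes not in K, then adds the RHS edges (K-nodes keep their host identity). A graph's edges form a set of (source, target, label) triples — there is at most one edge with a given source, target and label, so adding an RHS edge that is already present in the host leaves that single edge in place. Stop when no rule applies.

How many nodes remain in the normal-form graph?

[0] host  ⇒  6 nodes, 4 edges  {0-r->0 2-q->2 2-r->5 3-r->4}
[1] R2 @ {0↦2, 1↦3, 2↦5}  ⇒  5 nodes, 3 edges  {0-r->0 2-q->2 3-r->4}
[2] R2 @ {0↦3, 1↦2, 2↦4}  ⇒  4 nodes, 2 edges  {0-r->0 2-q->2}
halt: no rule applies after step 2
NF nodes: {0:A, 1:D, 2:C, 3:C}

Answer: 4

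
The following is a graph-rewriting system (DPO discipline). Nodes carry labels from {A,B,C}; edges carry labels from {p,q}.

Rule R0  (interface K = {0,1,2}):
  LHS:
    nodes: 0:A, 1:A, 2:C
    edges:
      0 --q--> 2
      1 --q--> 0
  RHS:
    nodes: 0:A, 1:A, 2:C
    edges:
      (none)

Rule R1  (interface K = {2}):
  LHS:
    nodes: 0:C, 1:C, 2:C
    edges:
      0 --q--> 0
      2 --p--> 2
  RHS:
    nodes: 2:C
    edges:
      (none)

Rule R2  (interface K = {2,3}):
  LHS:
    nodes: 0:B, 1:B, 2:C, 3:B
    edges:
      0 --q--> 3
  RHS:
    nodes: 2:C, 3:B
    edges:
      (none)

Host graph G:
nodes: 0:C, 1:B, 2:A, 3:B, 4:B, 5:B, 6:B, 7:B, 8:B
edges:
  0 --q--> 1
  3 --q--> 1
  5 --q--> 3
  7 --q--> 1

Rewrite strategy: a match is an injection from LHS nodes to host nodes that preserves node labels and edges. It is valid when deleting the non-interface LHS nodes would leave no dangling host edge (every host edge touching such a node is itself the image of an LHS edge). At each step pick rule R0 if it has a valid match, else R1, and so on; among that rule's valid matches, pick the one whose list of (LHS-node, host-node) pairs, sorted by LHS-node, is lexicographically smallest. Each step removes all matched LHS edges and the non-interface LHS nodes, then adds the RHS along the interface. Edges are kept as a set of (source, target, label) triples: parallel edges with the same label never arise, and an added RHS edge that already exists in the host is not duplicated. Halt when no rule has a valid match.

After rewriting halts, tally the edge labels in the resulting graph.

Answer: q:1

Rewrite trace:
[0] host  ⇒  9 nodes, 4 edges  {0-q->1 3-q->1 5-q->3 7-q->1}
[1] R2 @ {0↦5, 1↦4, 2↦0, 3↦3}  ⇒  7 nodes, 3 edges  {0-q->1 3-q->1 7-q->1}
[2] R2 @ {0↦3, 1↦6, 2↦0, 3↦1}  ⇒  5 nodes, 2 edges  {0-q->1 7-q->1}
[3] R2 @ {0↦7, 1↦8, 2↦0, 3↦1}  ⇒  3 nodes, 1 edges  {0-q->1}
normal form: no rule applies after step 3
NF edges: [(0, 1, 'q')]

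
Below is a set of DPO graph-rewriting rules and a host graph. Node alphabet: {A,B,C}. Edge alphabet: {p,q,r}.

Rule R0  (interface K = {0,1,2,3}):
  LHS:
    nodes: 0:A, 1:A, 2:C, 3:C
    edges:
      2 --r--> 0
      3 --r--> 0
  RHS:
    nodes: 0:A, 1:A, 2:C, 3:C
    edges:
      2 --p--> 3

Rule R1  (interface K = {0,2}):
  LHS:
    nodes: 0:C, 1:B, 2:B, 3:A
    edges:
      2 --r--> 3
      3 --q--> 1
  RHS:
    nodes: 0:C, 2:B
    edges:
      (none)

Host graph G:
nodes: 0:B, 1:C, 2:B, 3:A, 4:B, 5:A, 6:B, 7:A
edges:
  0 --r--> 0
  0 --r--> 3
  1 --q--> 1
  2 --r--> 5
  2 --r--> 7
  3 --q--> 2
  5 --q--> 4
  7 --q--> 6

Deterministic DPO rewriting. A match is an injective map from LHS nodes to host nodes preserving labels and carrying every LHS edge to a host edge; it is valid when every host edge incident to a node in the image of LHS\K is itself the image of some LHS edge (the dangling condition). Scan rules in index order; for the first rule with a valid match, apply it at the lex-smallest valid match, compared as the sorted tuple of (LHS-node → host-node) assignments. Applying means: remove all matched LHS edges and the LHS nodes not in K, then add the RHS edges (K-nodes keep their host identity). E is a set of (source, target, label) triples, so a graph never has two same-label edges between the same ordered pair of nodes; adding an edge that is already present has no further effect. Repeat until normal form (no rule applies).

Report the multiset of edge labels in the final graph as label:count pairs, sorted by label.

Answer: q:1 r:1

Derivation:
[0] host  ⇒  8 nodes, 8 edges  {0-r->0 0-r->3 1-q->1 2-r->5 2-r->7 3-q->2 5-q->4 7-q->6}
[1] R1 @ {0↦1, 1↦4, 2↦2, 3↦5}  ⇒  6 nodes, 6 edges  {0-r->0 0-r->3 1-q->1 2-r->7 3-q->2 7-q->6}
[2] R1 @ {0↦1, 1↦6, 2↦2, 3↦7}  ⇒  4 nodes, 4 edges  {0-r->0 0-r->3 1-q->1 3-q->2}
[3] R1 @ {0↦1, 1↦2, 2↦0, 3↦3}  ⇒  2 nodes, 2 edges  {0-r->0 1-q->1}
normal form: no rule applies after step 3
NF edges: [(0, 0, 'r'), (1, 1, 'q')]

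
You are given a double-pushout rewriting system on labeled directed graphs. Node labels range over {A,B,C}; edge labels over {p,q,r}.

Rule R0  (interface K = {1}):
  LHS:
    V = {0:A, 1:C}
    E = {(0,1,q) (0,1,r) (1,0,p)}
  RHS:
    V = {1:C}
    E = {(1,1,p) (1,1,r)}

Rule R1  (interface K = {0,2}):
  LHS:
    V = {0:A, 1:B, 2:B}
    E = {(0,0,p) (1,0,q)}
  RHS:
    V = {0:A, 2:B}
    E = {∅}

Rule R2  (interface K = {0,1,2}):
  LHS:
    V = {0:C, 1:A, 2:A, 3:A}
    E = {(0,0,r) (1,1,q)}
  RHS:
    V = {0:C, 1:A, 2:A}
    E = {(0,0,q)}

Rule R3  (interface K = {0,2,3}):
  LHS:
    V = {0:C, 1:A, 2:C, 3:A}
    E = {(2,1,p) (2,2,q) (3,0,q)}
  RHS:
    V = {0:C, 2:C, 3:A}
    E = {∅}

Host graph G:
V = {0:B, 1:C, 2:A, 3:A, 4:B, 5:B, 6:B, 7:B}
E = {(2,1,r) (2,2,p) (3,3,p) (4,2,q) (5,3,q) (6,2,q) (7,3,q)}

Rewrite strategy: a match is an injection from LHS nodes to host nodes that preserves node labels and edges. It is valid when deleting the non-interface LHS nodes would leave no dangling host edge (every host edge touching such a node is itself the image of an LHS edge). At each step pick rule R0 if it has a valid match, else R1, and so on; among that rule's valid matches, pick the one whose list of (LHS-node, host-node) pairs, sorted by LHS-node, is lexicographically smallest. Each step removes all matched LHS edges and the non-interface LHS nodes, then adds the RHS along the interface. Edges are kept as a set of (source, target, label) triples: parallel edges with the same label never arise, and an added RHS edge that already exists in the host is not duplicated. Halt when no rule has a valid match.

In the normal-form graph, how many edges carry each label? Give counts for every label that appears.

initial: |V|=8 |E|=7  E = 2-r->1 2-p->2 3-p->3 4-q->2 5-q->3 6-q->2 7-q->3
step 1: apply R1 at {0↦2, 1↦4, 2↦0}  → |V|=7 |E|=5  E = 2-r->1 3-p->3 5-q->3 6-q->2 7-q->3
step 2: apply R1 at {0↦3, 1↦5, 2↦0}  → |V|=6 |E|=3  E = 2-r->1 6-q->2 7-q->3
halt: no rule applies after step 2
NF edges: [(2, 1, 'r'), (6, 2, 'q'), (7, 3, 'q')]

Answer: q:2 r:1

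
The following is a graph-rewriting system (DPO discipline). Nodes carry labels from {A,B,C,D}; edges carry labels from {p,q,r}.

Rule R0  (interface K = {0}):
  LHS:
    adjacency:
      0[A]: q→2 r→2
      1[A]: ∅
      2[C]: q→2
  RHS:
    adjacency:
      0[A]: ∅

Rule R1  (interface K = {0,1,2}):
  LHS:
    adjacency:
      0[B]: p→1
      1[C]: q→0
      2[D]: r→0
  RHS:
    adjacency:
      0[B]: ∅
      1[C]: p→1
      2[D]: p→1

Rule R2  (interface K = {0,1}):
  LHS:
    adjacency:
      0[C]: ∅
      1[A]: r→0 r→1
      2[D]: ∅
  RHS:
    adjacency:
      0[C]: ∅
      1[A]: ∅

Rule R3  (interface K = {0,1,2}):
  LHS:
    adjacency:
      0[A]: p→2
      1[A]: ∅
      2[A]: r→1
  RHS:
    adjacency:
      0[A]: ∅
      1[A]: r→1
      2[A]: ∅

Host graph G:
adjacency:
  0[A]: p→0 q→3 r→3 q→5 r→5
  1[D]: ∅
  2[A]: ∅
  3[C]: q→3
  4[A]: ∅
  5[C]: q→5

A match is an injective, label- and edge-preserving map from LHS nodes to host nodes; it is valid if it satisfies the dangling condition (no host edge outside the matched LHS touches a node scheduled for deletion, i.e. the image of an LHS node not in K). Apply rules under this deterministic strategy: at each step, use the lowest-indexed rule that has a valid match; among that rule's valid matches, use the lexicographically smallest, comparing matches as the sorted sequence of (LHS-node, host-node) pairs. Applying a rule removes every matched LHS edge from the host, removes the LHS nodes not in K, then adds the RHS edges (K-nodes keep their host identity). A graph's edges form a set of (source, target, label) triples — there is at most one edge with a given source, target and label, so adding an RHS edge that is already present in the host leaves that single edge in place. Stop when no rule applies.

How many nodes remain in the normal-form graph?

Answer: 2

Steps:
[0] host  ⇒  6 nodes, 7 edges  {0-p->0 0-q->3 0-r->3 0-q->5 0-r->5 3-q->3 5-q->5}
[1] R0 @ {0↦0, 1↦2, 2↦3}  ⇒  4 nodes, 4 edges  {0-p->0 0-q->5 0-r->5 5-q->5}
[2] R0 @ {0↦0, 1↦4, 2↦5}  ⇒  2 nodes, 1 edges  {0-p->0}
final graph: no rule applies after step 2
NF nodes: {0:A, 1:D}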